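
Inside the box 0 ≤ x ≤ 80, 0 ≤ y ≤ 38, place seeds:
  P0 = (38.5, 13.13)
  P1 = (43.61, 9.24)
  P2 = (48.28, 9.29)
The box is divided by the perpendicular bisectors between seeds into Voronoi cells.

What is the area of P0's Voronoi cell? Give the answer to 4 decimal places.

1. box [0,80]×[0,38]: [(0, 0) (80, 0) (80, 38) (0, 38)]
2. ⊥bis P0·P1 via (41.055,11.185): [(0, 0) (32.5404, 0) (61.468, 38) (0, 38)]  |A|=1786.1591
3. ⊥bis P0·P2 via (43.39,11.21): [(0, 0) (32.5404, 0) (45.8569, 17.4929) (53.9088, 38) (0, 38)]  |A|=1708.6504
4. canonical 5-gon: [(0, 0) (32.5404, 0) (45.8569, 17.4929) (53.9088, 38) (0, 38)]
5. shoelace: 1708.6504

Area of P0's cell: 1708.6504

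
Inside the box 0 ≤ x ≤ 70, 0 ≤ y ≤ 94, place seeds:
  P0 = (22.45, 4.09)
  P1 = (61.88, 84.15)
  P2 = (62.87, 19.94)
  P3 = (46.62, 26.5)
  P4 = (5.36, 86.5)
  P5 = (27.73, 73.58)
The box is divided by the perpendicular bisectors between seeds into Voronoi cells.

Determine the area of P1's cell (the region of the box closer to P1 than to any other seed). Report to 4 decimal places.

Area of P1's cell: 954.4609

1. box [0,70]×[0,94]: [(0, 0) (70, 0) (70, 94) (0, 94)]
2. ⊥bis P1·P0 via (42.165,44.12): [(0, 64.8865) (70, 30.4111) (70, 94) (0, 94)]  |A|=3244.5838
3. ⊥bis P1·P2 via (62.375,52.045): [(0, 64.8865) (27.1757, 51.5023) (70, 52.1626) (70, 94) (0, 94)]  |A|=2778.8388
4. ⊥bis P1·P3 via (54.25,55.325): [(0, 69.685) (66.4065, 52.1072) (70, 52.1626) (70, 94) (0, 94)]  |A|=2348.7571
5. ⊥bis P1·P4 via (33.62,85.325): [(32.6108, 61.0529) (66.4065, 52.1072) (70, 52.1626) (70, 94) (33.9807, 94)]  |A|=1392.509
6. ⊥bis P1·P5 via (44.805,78.865): [(51.8984, 55.9475) (66.4065, 52.1072) (70, 52.1626) (70, 94) (40.1205, 94)]  |A|=954.4609
7. canonical 5-gon: [(51.8984, 55.9475) (66.4065, 52.1072) (70, 52.1626) (70, 94) (40.1205, 94)]
8. shoelace: 954.4609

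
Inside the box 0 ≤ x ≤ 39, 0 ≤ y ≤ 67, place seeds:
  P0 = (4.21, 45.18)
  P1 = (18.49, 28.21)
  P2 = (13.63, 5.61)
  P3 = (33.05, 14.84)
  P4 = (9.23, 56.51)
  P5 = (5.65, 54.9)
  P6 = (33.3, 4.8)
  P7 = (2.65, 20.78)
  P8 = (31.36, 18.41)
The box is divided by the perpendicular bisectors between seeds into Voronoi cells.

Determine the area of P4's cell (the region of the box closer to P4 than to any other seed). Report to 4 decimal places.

Area of P4's cell: 633.7159

1. box [0,39]×[0,67]: [(0, 0) (39, 0) (39, 67) (0, 67)]
2. ⊥bis P4·P0 via (6.72,50.845): [(0, 53.8224) (39, 36.5427) (39, 67) (0, 67)]  |A|=850.8807
3. ⊥bis P4·P1 via (13.86,42.36): [(0, 53.8224) (20.7685, 44.6205) (39, 50.586) (39, 67) (0, 67)]  |A|=722.8648
4. ⊥bis P4·P2 via (11.43,31.06): [(0, 53.8224) (20.7685, 44.6205) (39, 50.586) (39, 67) (0, 67)]  |A|=722.8648
5. ⊥bis P4·P3 via (21.14,35.675): [(0, 53.8224) (20.7685, 44.6205) (39, 50.586) (39, 67) (0, 67)]  |A|=722.8648
6. ⊥bis P4·P5 via (7.44,55.705): [(10.3487, 49.2372) (20.7685, 44.6205) (39, 50.586) (39, 67) (2.3604, 67)]  |A|=633.7159
7. ⊥bis P4·P6 via (21.265,30.655): [(10.3487, 49.2372) (20.7685, 44.6205) (39, 50.586) (39, 67) (2.3604, 67)]  |A|=633.7159
8. ⊥bis P4·P7 via (5.94,38.645): [(10.3487, 49.2372) (20.7685, 44.6205) (39, 50.586) (39, 67) (2.3604, 67)]  |A|=633.7159
9. ⊥bis P4·P8 via (20.295,37.46): [(10.3487, 49.2372) (20.7685, 44.6205) (39, 50.586) (39, 67) (2.3604, 67)]  |A|=633.7159
10. canonical 5-gon: [(10.3487, 49.2372) (20.7685, 44.6205) (39, 50.586) (39, 67) (2.3604, 67)]
11. shoelace: 633.7159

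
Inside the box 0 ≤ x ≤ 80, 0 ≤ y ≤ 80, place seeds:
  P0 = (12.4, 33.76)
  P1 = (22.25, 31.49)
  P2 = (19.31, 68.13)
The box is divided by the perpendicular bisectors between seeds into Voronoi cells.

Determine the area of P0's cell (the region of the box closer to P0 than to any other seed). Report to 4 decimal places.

1. box [0,80]×[0,80]: [(0, 0) (80, 0) (80, 80) (0, 80)]
2. ⊥bis P0·P1 via (17.325,32.625): [(0, 0) (9.8063, 0) (28.2429, 80) (0, 80)]  |A|=1521.9695
3. ⊥bis P0·P2 via (15.855,50.945): [(0, 54.1326) (0, 0) (9.8063, 0) (21.2949, 49.8513)]  |A|=820.8045
4. canonical 4-gon: [(0, 54.1326) (0, 0) (9.8063, 0) (21.2949, 49.8513)]
5. shoelace: 820.8045

Area of P0's cell: 820.8045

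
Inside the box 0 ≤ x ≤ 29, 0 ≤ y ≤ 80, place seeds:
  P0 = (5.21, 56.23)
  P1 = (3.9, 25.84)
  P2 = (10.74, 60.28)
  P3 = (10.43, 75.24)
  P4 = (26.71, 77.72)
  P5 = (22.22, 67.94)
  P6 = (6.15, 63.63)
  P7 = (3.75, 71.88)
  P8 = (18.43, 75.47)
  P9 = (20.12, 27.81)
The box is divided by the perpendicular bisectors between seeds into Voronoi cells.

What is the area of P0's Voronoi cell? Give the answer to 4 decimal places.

Area of P0's cell: 242.3441

1. box [0,29]×[0,80]: [(0, 0) (29, 0) (29, 80) (0, 80)]
2. ⊥bis P0·P1 via (4.555,41.035): [(0, 41.2313) (29, 39.9813) (29, 80) (0, 80)]  |A|=1142.4171
3. ⊥bis P0·P2 via (7.975,58.255): [(0, 69.1443) (0, 41.2313) (21.109, 40.3214)]  |A|=294.6074
4. ⊥bis P0·P3 via (7.82,65.735): [(1.1569, 67.5646) (0, 67.8823) (0, 41.2313) (21.109, 40.3214)]  |A|=293.8774
5. ⊥bis P0·P4 via (15.96,66.975): [(1.1569, 67.5646) (0, 67.8823) (0, 41.2313) (21.109, 40.3214)]  |A|=293.8774
6. ⊥bis P0·P5 via (13.715,62.085): [(1.1569, 67.5646) (0, 67.8823) (0, 41.2313) (21.109, 40.3214)]  |A|=293.8774
7. ⊥bis P0·P6 via (5.68,59.93): [(6.8579, 59.7804) (0, 60.6515) (0, 41.2313) (21.109, 40.3214)]  |A|=265.4862
8. ⊥bis P0·P7 via (4.48,64.055): [(6.8579, 59.7804) (0, 60.6515) (0, 41.2313) (21.109, 40.3214)]  |A|=265.4862
9. ⊥bis P0·P8 via (11.82,65.85): [(6.8579, 59.7804) (0, 60.6515) (0, 41.2313) (21.109, 40.3214)]  |A|=265.4862
10. ⊥bis P0·P9 via (12.665,42.02): [(17.8665, 44.7489) (6.8579, 59.7804) (0, 60.6515) (0, 41.2313) (10.3143, 40.7867)]  |A|=242.3441
11. canonical 5-gon: [(17.8665, 44.7489) (6.8579, 59.7804) (0, 60.6515) (0, 41.2313) (10.3143, 40.7867)]
12. shoelace: 242.3441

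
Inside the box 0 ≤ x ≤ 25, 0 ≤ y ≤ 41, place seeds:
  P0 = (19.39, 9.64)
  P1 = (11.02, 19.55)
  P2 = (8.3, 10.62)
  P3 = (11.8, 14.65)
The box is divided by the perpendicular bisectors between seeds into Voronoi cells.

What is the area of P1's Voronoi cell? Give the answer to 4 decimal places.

Area of P1's cell: 575.5687

1. box [0,25]×[0,41]: [(0, 0) (25, 0) (25, 41) (0, 41)]
2. ⊥bis P1·P0 via (15.205,14.595): [(0, 1.7528) (25, 22.8679) (25, 41) (0, 41)]  |A|=717.2412
3. ⊥bis P1·P2 via (9.66,15.085): [(0, 18.0274) (14.1617, 13.7138) (25, 22.8679) (25, 41) (0, 41)]  |A|=602.0038
4. ⊥bis P1·P3 via (11.41,17.1): [(0, 18.0274) (5.9159, 16.2254) (19.7411, 18.4262) (25, 22.8679) (25, 41) (0, 41)]  |A|=575.5687
5. canonical 6-gon: [(0, 18.0274) (5.9159, 16.2254) (19.7411, 18.4262) (25, 22.8679) (25, 41) (0, 41)]
6. shoelace: 575.5687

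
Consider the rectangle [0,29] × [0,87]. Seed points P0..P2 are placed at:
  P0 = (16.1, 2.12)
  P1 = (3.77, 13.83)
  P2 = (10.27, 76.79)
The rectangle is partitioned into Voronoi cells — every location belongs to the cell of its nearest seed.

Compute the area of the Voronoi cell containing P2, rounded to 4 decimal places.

Area of P2's cell: 1231.4049

1. box [0,29]×[0,87]: [(0, 0) (29, 0) (29, 87) (0, 87)]
2. ⊥bis P2·P0 via (13.185,39.455): [(0, 38.4256) (29, 40.6898) (29, 87) (0, 87)]  |A|=1375.8275
3. ⊥bis P2·P1 via (7.02,45.31): [(0, 46.0347) (29, 43.0408) (29, 87) (0, 87)]  |A|=1231.4049
4. canonical 4-gon: [(0, 46.0347) (29, 43.0408) (29, 87) (0, 87)]
5. shoelace: 1231.4049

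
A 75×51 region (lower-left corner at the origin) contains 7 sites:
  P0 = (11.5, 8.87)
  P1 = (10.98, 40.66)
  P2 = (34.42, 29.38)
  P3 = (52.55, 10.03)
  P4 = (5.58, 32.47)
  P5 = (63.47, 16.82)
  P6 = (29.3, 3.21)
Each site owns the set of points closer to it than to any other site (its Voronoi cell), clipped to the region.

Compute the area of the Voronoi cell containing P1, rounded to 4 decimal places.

Area of P1's cell: 423.4853

1. box [0,75]×[0,51]: [(0, 0) (75, 0) (75, 51) (0, 51)]
2. ⊥bis P1·P0 via (11.24,24.765): [(0, 24.5811) (75, 25.8079) (75, 51) (0, 51)]  |A|=1935.4092
3. ⊥bis P1·P2 via (22.7,35.02): [(0, 24.5811) (17.8168, 24.8726) (30.39, 51) (0, 51)]  |A|=632.356
4. ⊥bis P1·P3 via (31.765,25.345): [(0, 24.5811) (17.8168, 24.8726) (30.39, 51) (0, 51)]  |A|=632.356
5. ⊥bis P1·P4 via (8.28,36.565): [(0, 42.0243) (19.7911, 28.9753) (30.39, 51) (0, 51)]  |A|=423.4853
6. ⊥bis P1·P5 via (37.225,28.74): [(0, 42.0243) (19.7911, 28.9753) (30.39, 51) (0, 51)]  |A|=423.4853
7. ⊥bis P1·P6 via (20.14,21.935): [(0, 42.0243) (19.7911, 28.9753) (30.39, 51) (0, 51)]  |A|=423.4853
8. canonical 4-gon: [(0, 42.0243) (19.7911, 28.9753) (30.39, 51) (0, 51)]
9. shoelace: 423.4853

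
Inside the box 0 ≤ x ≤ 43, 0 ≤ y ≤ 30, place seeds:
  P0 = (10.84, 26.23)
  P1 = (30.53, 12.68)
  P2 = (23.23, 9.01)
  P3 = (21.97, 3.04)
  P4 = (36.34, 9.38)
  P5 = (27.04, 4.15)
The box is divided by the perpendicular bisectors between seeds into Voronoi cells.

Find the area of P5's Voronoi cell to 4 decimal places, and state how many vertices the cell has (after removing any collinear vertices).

1. box [0,43]×[0,30]: [(0, 0) (43, 0) (43, 30) (0, 30)]
2. ⊥bis P5·P0 via (18.94,15.19): [(0, 1.2938) (0, 0) (43, 0) (43, 30) (39.1255, 30)]  |A|=728.4281
3. ⊥bis P5·P1 via (28.785,8.415): [(16.5364, 13.4265) (0, 1.2938) (0, 0) (43, 0) (43, 2.599)]  |A|=333.756
4. ⊥bis P5·P2 via (25.135,6.58): [(27.9247, 8.767) (16.7416, 0) (43, 0) (43, 2.599)]  |A|=134.6939
5. ⊥bis P5·P3 via (24.505,3.595): [(27.9247, 8.767) (24.0395, 5.7212) (25.2921, 0) (43, 0) (43, 2.599)]  |A|=110.2346
6. ⊥bis P5·P4 via (31.69,6.765): [(31.353, 7.3643) (27.9247, 8.767) (24.0395, 5.7212) (25.2921, 0) (35.4944, 0)]  |A|=67.4623
7. canonical 5-gon: [(31.353, 7.3643) (27.9247, 8.767) (24.0395, 5.7212) (25.2921, 0) (35.4944, 0)]
8. shoelace: 67.4623

Area of P5's cell: 67.4623 (5 vertices)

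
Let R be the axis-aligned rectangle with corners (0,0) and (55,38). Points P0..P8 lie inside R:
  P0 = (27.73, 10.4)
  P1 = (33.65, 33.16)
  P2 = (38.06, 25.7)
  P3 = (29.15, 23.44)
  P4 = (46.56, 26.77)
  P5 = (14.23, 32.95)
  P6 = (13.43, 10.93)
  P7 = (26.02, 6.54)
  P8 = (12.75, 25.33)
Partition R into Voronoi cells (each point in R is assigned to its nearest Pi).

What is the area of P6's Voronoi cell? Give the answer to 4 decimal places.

Area of P6's cell: 349.4789

1. box [0,55]×[0,38]: [(0, 0) (55, 0) (55, 38) (0, 38)]
2. ⊥bis P6·P0 via (20.58,10.665): [(0, 0) (20.1847, 0) (21.5931, 38) (0, 38)]  |A|=793.7789
3. ⊥bis P6·P1 via (23.54,22.045): [(0, 0) (20.1847, 0) (21.0846, 24.2784) (5.999, 38) (0, 38)]  |A|=686.7908
4. ⊥bis P6·P2 via (25.745,18.315): [(0, 0) (20.1847, 0) (21.0846, 24.2784) (5.999, 38) (0, 38)]  |A|=686.7908
5. ⊥bis P6·P3 via (21.29,17.185): [(0, 0) (20.1847, 0) (20.8425, 17.7473) (4.7254, 38) (0, 38)]  |A|=622.9708
6. ⊥bis P6·P4 via (29.995,18.85): [(0, 0) (20.1847, 0) (20.8425, 17.7473) (4.7254, 38) (0, 38)]  |A|=622.9708
7. ⊥bis P6·P5 via (13.83,21.94): [(0, 22.4425) (0, 0) (20.1847, 0) (20.8425, 17.7473) (17.6154, 21.8025)]  |A|=447.6747
8. ⊥bis P6·P7 via (19.725,8.735): [(0, 22.4425) (0, 0) (16.6792, 0) (20.6016, 11.2491) (20.8425, 17.7473) (17.6154, 21.8025)]  |A|=427.9576
9. ⊥bis P6·P8 via (13.09,18.13): [(0, 17.5119) (0, 0) (16.6792, 0) (20.6016, 11.2491) (20.8425, 17.7473) (20.2682, 18.469)]  |A|=349.4789
10. canonical 6-gon: [(0, 17.5119) (0, 0) (16.6792, 0) (20.6016, 11.2491) (20.8425, 17.7473) (20.2682, 18.469)]
11. shoelace: 349.4789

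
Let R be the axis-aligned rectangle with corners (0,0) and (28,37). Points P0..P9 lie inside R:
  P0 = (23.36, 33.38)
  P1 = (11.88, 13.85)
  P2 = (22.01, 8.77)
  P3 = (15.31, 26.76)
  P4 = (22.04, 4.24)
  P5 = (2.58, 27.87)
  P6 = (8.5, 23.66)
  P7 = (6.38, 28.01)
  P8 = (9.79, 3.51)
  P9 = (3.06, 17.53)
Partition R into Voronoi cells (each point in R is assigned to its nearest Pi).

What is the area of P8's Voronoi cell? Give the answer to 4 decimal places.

1. box [0,28]×[0,37]: [(0, 0) (28, 0) (28, 37) (0, 37)]
2. ⊥bis P8·P0 via (16.575,18.445): [(0, 25.9751) (0, 0) (28, 0) (28, 13.2546)]  |A|=549.2152
3. ⊥bis P8·P1 via (10.835,8.68): [(0, 10.8701) (0, 0) (28, 0) (28, 5.2105)]  |A|=225.1274
4. ⊥bis P8·P2 via (15.9,6.14): [(15.1852, 7.8007) (0, 10.8701) (0, 0) (18.5429, 0)]  |A|=154.8557
5. ⊥bis P8·P3 via (12.55,15.135): [(15.1852, 7.8007) (0, 10.8701) (0, 0) (18.5429, 0)]  |A|=154.8557
6. ⊥bis P8·P4 via (15.915,3.875): [(15.7607, 6.4635) (15.1852, 7.8007) (0, 10.8701) (0, 0) (16.1459, 0)]  |A|=147.1092
7. ⊥bis P8·P5 via (6.185,15.69): [(15.7607, 6.4635) (15.1852, 7.8007) (0, 10.8701) (0, 0) (16.1459, 0)]  |A|=147.1092
8. ⊥bis P8·P6 via (9.145,13.585): [(15.7607, 6.4635) (15.1852, 7.8007) (0, 10.8701) (0, 0) (16.1459, 0)]  |A|=147.1092
9. ⊥bis P8·P7 via (8.085,15.76): [(15.7607, 6.4635) (15.1852, 7.8007) (0, 10.8701) (0, 0) (16.1459, 0)]  |A|=147.1092
10. ⊥bis P8·P9 via (6.425,10.52): [(15.7607, 6.4635) (15.1852, 7.8007) (5.0344, 9.8525) (0, 7.4358) (0, 0) (16.1459, 0)]  |A|=138.4646
11. canonical 6-gon: [(15.7607, 6.4635) (15.1852, 7.8007) (5.0344, 9.8525) (0, 7.4358) (0, 0) (16.1459, 0)]
12. shoelace: 138.4646

Area of P8's cell: 138.4646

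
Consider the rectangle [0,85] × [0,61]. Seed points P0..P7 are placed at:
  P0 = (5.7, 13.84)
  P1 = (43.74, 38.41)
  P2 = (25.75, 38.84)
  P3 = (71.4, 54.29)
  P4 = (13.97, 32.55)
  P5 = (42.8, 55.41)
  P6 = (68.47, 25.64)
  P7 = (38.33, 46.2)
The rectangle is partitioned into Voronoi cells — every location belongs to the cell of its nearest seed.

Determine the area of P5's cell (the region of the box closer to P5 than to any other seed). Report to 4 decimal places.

Area of P5's cell: 318.8743

1. box [0,85]×[0,61]: [(0, 0) (85, 0) (85, 61) (0, 61)]
2. ⊥bis P5·P0 via (24.25,34.625): [(0, 56.2674) (63.0468, 0) (85, 0) (85, 61) (0, 61)]  |A|=3411.2599
3. ⊥bis P5·P1 via (43.27,46.91): [(0, 56.2674) (12.3976, 45.2029) (85, 49.2174) (85, 61) (0, 61)]  |A|=1128.4333
4. ⊥bis P5·P2 via (34.275,47.125): [(34.932, 46.449) (85, 49.2174) (85, 61) (20.7906, 61)]  |A|=762.1217
5. ⊥bis P5·P3 via (57.1,54.85): [(34.932, 46.449) (56.8184, 47.6591) (57.3408, 61) (20.7906, 61)]  |A|=411.5974
6. ⊥bis P5·P4 via (28.385,43.98): [(34.932, 46.449) (56.8184, 47.6591) (57.3408, 61) (20.7906, 61)]  |A|=411.5974
7. ⊥bis P5·P6 via (55.635,40.525): [(34.932, 46.449) (56.8184, 47.6591) (57.3408, 61) (20.7906, 61)]  |A|=411.5974
8. ⊥bis P5·P7 via (40.565,50.805): [(21.89, 59.8688) (48.0461, 47.1741) (56.8184, 47.6591) (57.3408, 61) (20.7906, 61)]  |A|=318.8743
9. canonical 5-gon: [(21.89, 59.8688) (48.0461, 47.1741) (56.8184, 47.6591) (57.3408, 61) (20.7906, 61)]
10. shoelace: 318.8743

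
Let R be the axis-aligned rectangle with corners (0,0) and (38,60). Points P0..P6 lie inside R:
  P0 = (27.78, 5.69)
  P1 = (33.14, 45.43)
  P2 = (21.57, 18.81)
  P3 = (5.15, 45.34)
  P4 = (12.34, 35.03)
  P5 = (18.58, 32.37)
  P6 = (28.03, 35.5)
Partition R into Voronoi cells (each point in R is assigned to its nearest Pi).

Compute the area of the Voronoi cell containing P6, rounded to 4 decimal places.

1. box [0,38]×[0,60]: [(0, 0) (38, 0) (38, 60) (0, 60)]
2. ⊥bis P6·P0 via (27.905,20.595): [(0, 20.829) (38, 20.5103) (38, 60) (0, 60)]  |A|=1494.5521
3. ⊥bis P6·P1 via (30.585,40.465): [(0, 56.2041) (0, 20.829) (38, 20.5103) (38, 36.6492)]  |A|=978.7654
4. ⊥bis P6·P2 via (24.8,27.155): [(0, 56.2041) (0, 36.754) (38, 22.0458) (38, 36.6492)]  |A|=647.0157
5. ⊥bis P6·P3 via (16.59,40.42): [(19.1419, 46.3537) (12.8709, 31.7723) (38, 22.0458) (38, 36.6492)]  |A|=351.4023
6. ⊥bis P6·P4 via (20.185,35.265): [(19.864, 45.9821) (20.3767, 28.8671) (38, 22.0458) (38, 36.6492)]  |A|=281.4868
7. ⊥bis P6·P5 via (23.305,33.935): [(19.864, 45.9821) (19.9186, 44.1592) (25.661, 26.8217) (38, 22.0458) (38, 36.6492)]  |A|=241.5506
8. canonical 5-gon: [(19.864, 45.9821) (19.9186, 44.1592) (25.661, 26.8217) (38, 22.0458) (38, 36.6492)]
9. shoelace: 241.5506

Area of P6's cell: 241.5506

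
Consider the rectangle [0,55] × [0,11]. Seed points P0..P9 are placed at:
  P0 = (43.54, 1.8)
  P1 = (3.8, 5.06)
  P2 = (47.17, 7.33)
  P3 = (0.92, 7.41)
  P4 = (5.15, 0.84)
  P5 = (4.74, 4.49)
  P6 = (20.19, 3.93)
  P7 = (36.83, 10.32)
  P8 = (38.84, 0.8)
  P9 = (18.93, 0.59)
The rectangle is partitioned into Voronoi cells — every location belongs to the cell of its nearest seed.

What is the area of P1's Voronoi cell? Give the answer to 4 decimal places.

Area of P1's cell: 24.0526

1. box [0,55]×[0,11]: [(0, 0) (55, 0) (55, 11) (0, 11)]
2. ⊥bis P1·P0 via (23.67,3.43): [(0, 0) (23.3886, 0) (24.291, 11) (0, 11)]  |A|=262.2379
3. ⊥bis P1·P2 via (25.485,6.195): [(0, 0) (23.3886, 0) (24.291, 11) (0, 11)]  |A|=262.2379
4. ⊥bis P1·P3 via (2.36,6.235): [(0, 3.3427) (0, 0) (23.3886, 0) (24.291, 11) (6.2481, 11)]  |A|=238.3162
5. ⊥bis P1·P4 via (4.475,2.95): [(0, 3.3427) (0, 1.5184) (24.1469, 9.2431) (24.291, 11) (6.2481, 11)]  |A|=111.8915
6. ⊥bis P1·P5 via (4.27,4.775): [(0, 3.3427) (0, 1.5184) (2.8477, 2.4294) (8.0447, 11) (6.2481, 11)]  |A|=24.0526
7. ⊥bis P1·P6 via (11.995,4.495): [(0, 3.3427) (0, 1.5184) (2.8477, 2.4294) (8.0447, 11) (6.2481, 11)]  |A|=24.0526
8. ⊥bis P1·P7 via (20.315,7.69): [(0, 3.3427) (0, 1.5184) (2.8477, 2.4294) (8.0447, 11) (6.2481, 11)]  |A|=24.0526
9. ⊥bis P1·P8 via (21.32,2.93): [(0, 3.3427) (0, 1.5184) (2.8477, 2.4294) (8.0447, 11) (6.2481, 11)]  |A|=24.0526
10. ⊥bis P1·P9 via (11.365,2.825): [(0, 3.3427) (0, 1.5184) (2.8477, 2.4294) (8.0447, 11) (6.2481, 11)]  |A|=24.0526
11. canonical 5-gon: [(0, 3.3427) (0, 1.5184) (2.8477, 2.4294) (8.0447, 11) (6.2481, 11)]
12. shoelace: 24.0526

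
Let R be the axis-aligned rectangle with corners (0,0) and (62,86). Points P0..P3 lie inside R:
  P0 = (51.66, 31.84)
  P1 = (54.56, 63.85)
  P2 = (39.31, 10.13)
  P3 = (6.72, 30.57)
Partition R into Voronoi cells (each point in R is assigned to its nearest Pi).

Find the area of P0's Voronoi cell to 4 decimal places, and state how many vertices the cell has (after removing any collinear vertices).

Area of P0's cell: 910.6656 (4 vertices)

1. box [0,62]×[0,86]: [(0, 0) (62, 0) (62, 86) (0, 86)]
2. ⊥bis P0·P1 via (53.11,47.845): [(0, 52.6566) (0, 0) (62, 0) (62, 47.0396)]  |A|=3090.5818
3. ⊥bis P0·P2 via (45.485,20.985): [(0, 52.6566) (0, 46.8597) (62, 11.5902) (62, 47.0396)]  |A|=1278.6336
4. ⊥bis P0·P3 via (29.19,31.205): [(28.6571, 50.0603) (29.2173, 30.2391) (62, 11.5902) (62, 47.0396)]  |A|=910.6656
5. canonical 4-gon: [(28.6571, 50.0603) (29.2173, 30.2391) (62, 11.5902) (62, 47.0396)]
6. shoelace: 910.6656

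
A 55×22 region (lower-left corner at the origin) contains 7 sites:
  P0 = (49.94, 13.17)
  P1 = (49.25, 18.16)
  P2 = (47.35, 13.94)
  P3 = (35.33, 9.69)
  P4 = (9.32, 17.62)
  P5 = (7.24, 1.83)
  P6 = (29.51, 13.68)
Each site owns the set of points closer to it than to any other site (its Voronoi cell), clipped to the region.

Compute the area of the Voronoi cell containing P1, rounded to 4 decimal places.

Area of P1's cell: 77.4545

1. box [0,55]×[0,22]: [(0, 0) (55, 0) (55, 22) (0, 22)]
2. ⊥bis P1·P0 via (49.595,15.665): [(0, 8.8072) (55, 16.4124) (55, 22) (0, 22)]  |A|=516.4621
3. ⊥bis P1·P2 via (48.3,16.05): [(49.2585, 15.6185) (55, 16.4124) (55, 22) (35.0847, 22)]  |A|=79.5857
4. ⊥bis P1·P3 via (42.29,13.925): [(38.2413, 20.5788) (49.2585, 15.6185) (55, 16.4124) (55, 22) (37.3765, 22)]  |A|=77.9572
5. ⊥bis P1·P4 via (29.285,17.89): [(38.2413, 20.5788) (49.2585, 15.6185) (55, 16.4124) (55, 22) (37.3765, 22)]  |A|=77.9572
6. ⊥bis P1·P5 via (28.245,9.995): [(38.2413, 20.5788) (49.2585, 15.6185) (55, 16.4124) (55, 22) (37.3765, 22)]  |A|=77.9572
7. ⊥bis P1·P6 via (39.38,15.92): [(38.3319, 20.538) (49.2585, 15.6185) (55, 16.4124) (55, 22) (38.0001, 22)]  |A|=77.4545
8. canonical 5-gon: [(38.3319, 20.538) (49.2585, 15.6185) (55, 16.4124) (55, 22) (38.0001, 22)]
9. shoelace: 77.4545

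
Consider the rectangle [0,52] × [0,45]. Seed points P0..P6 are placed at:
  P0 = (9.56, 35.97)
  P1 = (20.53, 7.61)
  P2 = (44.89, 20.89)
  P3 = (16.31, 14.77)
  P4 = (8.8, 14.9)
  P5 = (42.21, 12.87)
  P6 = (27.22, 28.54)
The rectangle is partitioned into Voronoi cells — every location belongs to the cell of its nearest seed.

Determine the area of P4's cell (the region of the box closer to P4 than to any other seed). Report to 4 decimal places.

Area of P4's cell: 301.9704

1. box [0,52]×[0,45]: [(0, 0) (52, 0) (52, 45) (0, 45)]
2. ⊥bis P4·P0 via (9.18,25.435): [(0, 25.7661) (0, 0) (52, 0) (52, 23.8905)]  |A|=1291.0715
3. ⊥bis P4·P1 via (14.665,11.255): [(23.1642, 24.9306) (0, 25.7661) (0, 0) (7.6702, 0)]  |A|=394.0366
4. ⊥bis P4·P2 via (26.845,17.895): [(23.1642, 24.9306) (0, 25.7661) (0, 0) (7.6702, 0)]  |A|=394.0366
5. ⊥bis P4·P3 via (12.555,14.835): [(12.4308, 7.6601) (12.7363, 25.3067) (0, 25.7661) (0, 0) (7.6702, 0)]  |A|=301.9704
6. ⊥bis P4·P5 via (25.505,13.885): [(12.4308, 7.6601) (12.7363, 25.3067) (0, 25.7661) (0, 0) (7.6702, 0)]  |A|=301.9704
7. ⊥bis P4·P6 via (18.01,21.72): [(12.4308, 7.6601) (12.7363, 25.3067) (0, 25.7661) (0, 0) (7.6702, 0)]  |A|=301.9704
8. canonical 5-gon: [(12.4308, 7.6601) (12.7363, 25.3067) (0, 25.7661) (0, 0) (7.6702, 0)]
9. shoelace: 301.9704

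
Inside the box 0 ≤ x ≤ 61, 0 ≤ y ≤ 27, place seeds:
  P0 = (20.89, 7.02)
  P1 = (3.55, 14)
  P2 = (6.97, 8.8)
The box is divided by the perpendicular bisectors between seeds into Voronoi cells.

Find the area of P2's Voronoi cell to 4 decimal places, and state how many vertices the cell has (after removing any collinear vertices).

Area of P2's cell: 176.3207 (4 vertices)

1. box [0,61]×[0,27]: [(0, 0) (61, 0) (61, 27) (0, 27)]
2. ⊥bis P2·P0 via (13.93,7.91): [(0, 0) (12.9185, 0) (16.3711, 27) (0, 27)]  |A|=395.41
3. ⊥bis P2·P1 via (5.26,11.4): [(0, 7.9405) (0, 0) (12.9185, 0) (15.2134, 17.9463)]  |A|=176.3207
4. canonical 4-gon: [(0, 7.9405) (0, 0) (12.9185, 0) (15.2134, 17.9463)]
5. shoelace: 176.3207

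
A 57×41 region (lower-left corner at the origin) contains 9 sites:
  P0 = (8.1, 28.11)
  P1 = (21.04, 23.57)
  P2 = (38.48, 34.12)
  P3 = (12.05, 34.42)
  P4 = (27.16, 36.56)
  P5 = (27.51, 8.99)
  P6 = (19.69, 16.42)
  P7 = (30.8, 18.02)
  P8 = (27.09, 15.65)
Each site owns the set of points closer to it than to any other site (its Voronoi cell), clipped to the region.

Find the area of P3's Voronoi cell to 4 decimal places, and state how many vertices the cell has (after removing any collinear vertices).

Area of P3's cell: 173.0075 (5 vertices)

1. box [0,57]×[0,41]: [(0, 0) (57, 0) (57, 41) (0, 41)]
2. ⊥bis P3·P0 via (10.075,31.265): [(0, 37.5719) (57, 1.8904) (57, 41) (0, 41)]  |A|=1212.3259
3. ⊥bis P3·P1 via (16.545,28.995): [(0, 37.5719) (15.3212, 27.981) (31.0338, 41) (0, 41)]  |A|=228.2767
4. ⊥bis P3·P2 via (25.265,34.27): [(0, 37.5719) (15.3212, 27.981) (25.2873, 36.2387) (25.3414, 41) (0, 41)]  |A|=214.725
5. ⊥bis P3·P4 via (19.605,35.49): [(0, 37.5719) (15.3212, 27.981) (20.1069, 31.9463) (18.8246, 41) (0, 41)]  |A|=173.0075
6. ⊥bis P3·P5 via (19.78,21.705): [(0, 37.5719) (15.3212, 27.981) (20.1069, 31.9463) (18.8246, 41) (0, 41)]  |A|=173.0075
7. ⊥bis P3·P6 via (15.87,25.42): [(0, 37.5719) (15.3212, 27.981) (20.1069, 31.9463) (18.8246, 41) (0, 41)]  |A|=173.0075
8. ⊥bis P3·P7 via (21.425,26.22): [(0, 37.5719) (15.3212, 27.981) (20.1069, 31.9463) (18.8246, 41) (0, 41)]  |A|=173.0075
9. ⊥bis P3·P8 via (19.57,25.035): [(0, 37.5719) (15.3212, 27.981) (20.1069, 31.9463) (18.8246, 41) (0, 41)]  |A|=173.0075
10. canonical 5-gon: [(0, 37.5719) (15.3212, 27.981) (20.1069, 31.9463) (18.8246, 41) (0, 41)]
11. shoelace: 173.0075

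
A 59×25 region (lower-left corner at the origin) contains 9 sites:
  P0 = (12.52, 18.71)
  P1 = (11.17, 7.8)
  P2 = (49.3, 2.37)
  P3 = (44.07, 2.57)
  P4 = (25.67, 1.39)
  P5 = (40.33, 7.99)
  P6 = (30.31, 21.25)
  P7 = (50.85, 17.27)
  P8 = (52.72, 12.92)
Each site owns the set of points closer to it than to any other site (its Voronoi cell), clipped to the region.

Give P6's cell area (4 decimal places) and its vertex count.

Area of P6's cell: 224.0861 (5 vertices)

1. box [0,59]×[0,25]: [(0, 0) (59, 0) (59, 25) (0, 25)]
2. ⊥bis P6·P0 via (21.415,19.98): [(24.2677, 0) (59, 0) (59, 25) (20.6983, 25)]  |A|=912.9257
3. ⊥bis P6·P1 via (20.74,14.525): [(22.5646, 11.9286) (30.947, 0) (59, 0) (59, 25) (20.6983, 25)]  |A|=873.0886
4. ⊥bis P6·P2 via (39.805,11.81): [(22.5646, 11.9286) (29.7528, 1.6993) (52.9186, 25) (20.6983, 25)]  |A|=412.8137
5. ⊥bis P6·P3 via (37.19,11.91): [(22.5646, 11.9286) (27.5616, 4.8176) (47.3317, 19.3805) (52.9186, 25) (20.6983, 25)]  |A|=366.0338
6. ⊥bis P6·P4 via (27.99,11.32): [(22.4672, 12.6103) (34.3666, 9.8302) (47.3317, 19.3805) (52.9186, 25) (20.6983, 25)]  |A|=325.3936
7. ⊥bis P6·P5 via (35.32,14.62): [(22.4672, 12.6103) (30.2532, 10.7912) (49.0564, 25) (20.6983, 25)]  |A|=248.091
8. ⊥bis P6·P7 via (40.58,19.26): [(22.4672, 12.6103) (30.2532, 10.7912) (40.429, 18.4806) (41.6922, 25) (20.6983, 25)]  |A|=224.0861
9. ⊥bis P6·P8 via (41.515,17.085): [(22.4672, 12.6103) (30.2532, 10.7912) (40.429, 18.4806) (41.6922, 25) (20.6983, 25)]  |A|=224.0861
10. canonical 5-gon: [(22.4672, 12.6103) (30.2532, 10.7912) (40.429, 18.4806) (41.6922, 25) (20.6983, 25)]
11. shoelace: 224.0861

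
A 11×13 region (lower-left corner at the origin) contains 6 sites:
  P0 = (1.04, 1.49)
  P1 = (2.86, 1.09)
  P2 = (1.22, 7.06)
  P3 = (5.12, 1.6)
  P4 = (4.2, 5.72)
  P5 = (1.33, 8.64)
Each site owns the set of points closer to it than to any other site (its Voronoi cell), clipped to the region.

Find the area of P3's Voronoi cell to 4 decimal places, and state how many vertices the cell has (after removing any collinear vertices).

1. box [0,11]×[0,13]: [(0, 0) (11, 0) (11, 13) (0, 13)]
2. ⊥bis P3·P0 via (3.08,1.545): [(3.1217, 0) (11, 0) (11, 13) (2.7712, 13)]  |A|=104.6967
3. ⊥bis P3·P1 via (3.99,1.345): [(2.9627, 5.8976) (4.2935, 0) (11, 0) (11, 13) (2.7712, 13)]  |A|=101.2411
4. ⊥bis P3·P2 via (3.17,4.33): [(3.2961, 4.4201) (4.2935, 0) (11, 0) (11, 9.9229)]  |A|=53.044
5. ⊥bis P3·P4 via (4.66,3.66): [(3.5248, 3.4065) (4.2935, 0) (11, 0) (11, 5.0757)]  |A|=30.3939
6. ⊥bis P3·P5 via (3.225,5.12): [(3.5248, 3.4065) (4.2935, 0) (11, 0) (11, 5.0757)]  |A|=30.3939
7. canonical 4-gon: [(3.5248, 3.4065) (4.2935, 0) (11, 0) (11, 5.0757)]
8. shoelace: 30.3939

Area of P3's cell: 30.3939 (4 vertices)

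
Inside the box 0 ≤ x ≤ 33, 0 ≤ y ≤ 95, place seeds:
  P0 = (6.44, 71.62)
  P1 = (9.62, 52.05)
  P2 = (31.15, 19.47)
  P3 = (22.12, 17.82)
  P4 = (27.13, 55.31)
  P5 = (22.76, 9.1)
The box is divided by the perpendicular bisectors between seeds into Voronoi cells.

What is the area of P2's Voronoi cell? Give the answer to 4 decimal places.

1. box [0,33]×[0,95]: [(0, 0) (33, 0) (33, 95) (0, 95)]
2. ⊥bis P2·P0 via (18.795,45.545): [(0, 36.6394) (0, 0) (33, 0) (33, 52.2757)]  |A|=1467.0998
3. ⊥bis P2·P1 via (20.385,35.76): [(0, 22.2889) (0, 0) (33, 0) (33, 44.0964)]  |A|=1095.3577
4. ⊥bis P2·P3 via (26.635,18.645): [(23.1712, 37.6012) (30.0419, 0) (33, 0) (33, 44.0964)]  |A|=272.321
5. ⊥bis P2·P4 via (29.14,37.39): [(23.3289, 36.7382) (30.0419, 0) (33, 0) (33, 37.823)]  |A|=237.2319
6. ⊥bis P2·P5 via (26.955,14.285): [(23.3289, 36.7382) (27.5144, 13.8324) (33, 9.3942) (33, 37.823)]  |A|=191.0065
7. canonical 4-gon: [(23.3289, 36.7382) (27.5144, 13.8324) (33, 9.3942) (33, 37.823)]
8. shoelace: 191.0065

Area of P2's cell: 191.0065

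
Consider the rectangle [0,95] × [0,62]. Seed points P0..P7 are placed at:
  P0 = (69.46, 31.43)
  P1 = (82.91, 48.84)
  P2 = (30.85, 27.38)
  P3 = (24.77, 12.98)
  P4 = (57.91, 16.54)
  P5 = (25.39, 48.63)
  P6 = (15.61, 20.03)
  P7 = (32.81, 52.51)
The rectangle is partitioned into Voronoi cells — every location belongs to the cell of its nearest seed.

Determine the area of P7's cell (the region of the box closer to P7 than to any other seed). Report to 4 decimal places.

Area of P7's cell: 601.1116

1. box [0,95]×[0,62]: [(0, 0) (95, 0) (95, 62) (0, 62)]
2. ⊥bis P7·P0 via (51.135,41.97): [(0, 0) (26.9951, 0) (62.6557, 62) (0, 62)]  |A|=2779.1735
3. ⊥bis P7·P1 via (57.86,50.675): [(0, 0) (26.9951, 0) (58.1108, 54.0982) (58.6896, 62) (0, 62)]  |A|=2763.5039
4. ⊥bis P7·P2 via (31.83,39.945): [(0, 42.4276) (49.1914, 38.5909) (58.1108, 54.0982) (58.6896, 62) (0, 62)]  |A|=1199.0848
5. ⊥bis P7·P3 via (28.79,32.745): [(0, 42.4276) (49.1914, 38.5909) (58.1108, 54.0982) (58.6896, 62) (0, 62)]  |A|=1199.0848
6. ⊥bis P7·P4 via (45.36,34.525): [(0, 42.4276) (49.1914, 38.5909) (58.1108, 54.0982) (58.6896, 62) (0, 62)]  |A|=1199.0848
7. ⊥bis P7·P5 via (29.1,50.57): [(34.7761, 39.7152) (49.1914, 38.5909) (58.1108, 54.0982) (58.6896, 62) (23.1231, 62)]  |A|=601.1116
8. ⊥bis P7·P6 via (24.21,36.27): [(34.7761, 39.7152) (49.1914, 38.5909) (58.1108, 54.0982) (58.6896, 62) (23.1231, 62)]  |A|=601.1116
9. canonical 5-gon: [(34.7761, 39.7152) (49.1914, 38.5909) (58.1108, 54.0982) (58.6896, 62) (23.1231, 62)]
10. shoelace: 601.1116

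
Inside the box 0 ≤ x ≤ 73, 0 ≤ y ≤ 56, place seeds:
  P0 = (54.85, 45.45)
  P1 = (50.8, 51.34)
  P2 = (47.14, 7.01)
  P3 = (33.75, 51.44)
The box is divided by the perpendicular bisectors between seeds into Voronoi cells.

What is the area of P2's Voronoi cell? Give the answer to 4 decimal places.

Area of P2's cell: 1751.2621

1. box [0,73]×[0,56]: [(0, 0) (73, 0) (73, 56) (0, 56)]
2. ⊥bis P2·P0 via (50.995,26.23): [(0, 36.4582) (0, 0) (73, 0) (73, 21.8164)]  |A|=2127.0226
3. ⊥bis P2·P1 via (48.97,29.175): [(27.4562, 30.9512) (0, 33.2181) (0, 0) (73, 0) (73, 21.8164)]  |A|=2082.5423
4. ⊥bis P2·P3 via (40.445,29.225): [(38.6939, 28.6973) (0, 17.036) (0, 0) (73, 0) (73, 21.8164)]  |A|=1751.2621
5. canonical 5-gon: [(38.6939, 28.6973) (0, 17.036) (0, 0) (73, 0) (73, 21.8164)]
6. shoelace: 1751.2621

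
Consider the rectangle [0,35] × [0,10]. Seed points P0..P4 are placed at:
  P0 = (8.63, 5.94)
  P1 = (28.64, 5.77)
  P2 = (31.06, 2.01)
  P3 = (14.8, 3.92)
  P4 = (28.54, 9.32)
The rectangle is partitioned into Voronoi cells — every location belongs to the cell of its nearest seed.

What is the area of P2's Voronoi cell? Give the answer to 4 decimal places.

Area of P2's cell: 40.3242

1. box [0,35]×[0,10]: [(0, 0) (35, 0) (35, 10) (0, 10)]
2. ⊥bis P2·P0 via (19.845,3.975): [(19.1485, 0) (35, 0) (35, 10) (20.9007, 10)]  |A|=149.7541
3. ⊥bis P2·P1 via (29.85,3.89): [(23.806, 0) (35, 0) (35, 7.2046)]  |A|=40.3242
4. ⊥bis P2·P3 via (22.93,2.965): [(23.806, 0) (35, 0) (35, 7.2046)]  |A|=40.3242
5. ⊥bis P2·P4 via (29.8,5.665): [(23.806, 0) (35, 0) (35, 7.2046)]  |A|=40.3242
6. canonical 3-gon: [(23.806, 0) (35, 0) (35, 7.2046)]
7. shoelace: 40.3242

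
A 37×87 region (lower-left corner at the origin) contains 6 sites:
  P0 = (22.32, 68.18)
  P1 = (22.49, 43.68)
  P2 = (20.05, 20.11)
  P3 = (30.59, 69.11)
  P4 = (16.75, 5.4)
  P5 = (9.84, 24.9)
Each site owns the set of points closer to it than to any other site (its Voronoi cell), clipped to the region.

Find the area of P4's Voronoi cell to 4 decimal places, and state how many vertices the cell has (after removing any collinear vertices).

Area of P4's cell: 435.2267 (5 vertices)

1. box [0,37]×[0,87]: [(0, 0) (37, 0) (37, 87) (0, 87)]
2. ⊥bis P4·P0 via (19.535,36.79): [(0, 38.5232) (0, 0) (37, 0) (37, 35.2405)]  |A|=1364.6276
3. ⊥bis P4·P1 via (19.62,24.54): [(0, 27.482) (0, 0) (37, 0) (37, 21.9339)]  |A|=914.1938
4. ⊥bis P4·P2 via (18.4,12.755): [(0, 16.8828) (0, 0) (37, 0) (37, 8.5823)]  |A|=471.105
5. ⊥bis P4·P3 via (23.67,37.255): [(0, 16.8828) (0, 0) (37, 0) (37, 8.5823)]  |A|=471.105
6. ⊥bis P4·P5 via (13.295,15.15): [(11.1354, 14.3847) (0, 10.4388) (0, 0) (37, 0) (37, 8.5823)]  |A|=435.2267
7. canonical 5-gon: [(11.1354, 14.3847) (0, 10.4388) (0, 0) (37, 0) (37, 8.5823)]
8. shoelace: 435.2267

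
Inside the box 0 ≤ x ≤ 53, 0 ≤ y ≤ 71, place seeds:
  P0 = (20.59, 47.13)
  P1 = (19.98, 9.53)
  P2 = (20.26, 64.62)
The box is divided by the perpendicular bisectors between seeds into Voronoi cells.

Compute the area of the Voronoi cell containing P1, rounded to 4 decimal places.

1. box [0,53]×[0,71]: [(0, 0) (53, 0) (53, 71) (0, 71)]
2. ⊥bis P1·P0 via (20.285,28.33): [(0, 28.6591) (0, 0) (53, 0) (53, 27.7993)]  |A|=1496.1461
3. ⊥bis P1·P2 via (20.12,37.075): [(0, 28.6591) (0, 0) (53, 0) (53, 27.7993)]  |A|=1496.1461
4. canonical 4-gon: [(0, 28.6591) (0, 0) (53, 0) (53, 27.7993)]
5. shoelace: 1496.1461

Area of P1's cell: 1496.1461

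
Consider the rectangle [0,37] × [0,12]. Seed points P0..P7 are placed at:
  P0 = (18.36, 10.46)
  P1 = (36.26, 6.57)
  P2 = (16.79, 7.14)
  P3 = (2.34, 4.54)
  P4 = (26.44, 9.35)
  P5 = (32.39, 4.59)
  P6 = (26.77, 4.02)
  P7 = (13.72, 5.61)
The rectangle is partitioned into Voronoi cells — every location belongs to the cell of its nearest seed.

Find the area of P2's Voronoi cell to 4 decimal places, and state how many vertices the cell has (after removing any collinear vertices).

1. box [0,37]×[0,12]: [(0, 0) (37, 0) (37, 12) (0, 12)]
2. ⊥bis P2·P0 via (17.575,8.8): [(0, 0) (36.1839, 0) (10.8081, 12) (0, 12)]  |A|=281.9522
3. ⊥bis P2·P1 via (26.525,6.855): [(0, 0) (26.3243, 0) (26.4589, 4.5989) (10.8081, 12) (0, 12)]  |A|=259.2808
4. ⊥bis P2·P3 via (9.565,5.84): [(10.6158, 0) (26.3243, 0) (26.4589, 4.5989) (10.8081, 12) (8.4566, 12)]  |A|=144.8463
5. ⊥bis P2·P4 via (21.615,8.245): [(10.6158, 0) (23.5032, 0) (21.9631, 6.7249) (10.8081, 12) (8.4566, 12)]  |A|=124.8796
6. ⊥bis P2·P5 via (24.59,5.865): [(10.6158, 0) (23.5032, 0) (21.9631, 6.7249) (10.8081, 12) (8.4566, 12)]  |A|=124.8796
7. ⊥bis P2·P6 via (21.78,5.58): [(10.6158, 0) (20.0356, 0) (22.037, 6.4022) (21.9631, 6.7249) (10.8081, 12) (8.4566, 12)]  |A|=113.7792
8. ⊥bis P2·P7 via (15.255,6.375): [(18.4321, 0) (20.0356, 0) (22.037, 6.4022) (21.9631, 6.7249) (12.9584, 10.9831)]  |A|=43.7467
9. canonical 5-gon: [(18.4321, 0) (20.0356, 0) (22.037, 6.4022) (21.9631, 6.7249) (12.9584, 10.9831)]
10. shoelace: 43.7467

Area of P2's cell: 43.7467 (5 vertices)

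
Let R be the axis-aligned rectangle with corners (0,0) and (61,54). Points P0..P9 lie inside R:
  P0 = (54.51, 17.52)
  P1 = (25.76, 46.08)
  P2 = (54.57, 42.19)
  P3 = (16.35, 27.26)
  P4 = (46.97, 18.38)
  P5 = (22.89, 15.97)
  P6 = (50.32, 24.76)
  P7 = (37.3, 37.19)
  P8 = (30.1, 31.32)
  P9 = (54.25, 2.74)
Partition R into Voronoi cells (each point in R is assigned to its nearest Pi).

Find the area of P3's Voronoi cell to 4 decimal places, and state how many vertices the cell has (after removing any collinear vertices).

1. box [0,61]×[0,54]: [(0, 0) (61, 0) (61, 54) (0, 54)]
2. ⊥bis P3·P0 via (35.43,22.39): [(0, 0) (29.7152, 0) (43.4982, 54) (0, 54)]  |A|=1976.7597
3. ⊥bis P3·P1 via (21.055,36.67): [(0, 47.1975) (0, 0) (29.7152, 0) (37.0354, 28.6798)]  |A|=1300.1017
4. ⊥bis P3·P2 via (35.46,34.725): [(0, 47.1975) (0, 0) (29.7152, 0) (37.0354, 28.6798)]  |A|=1300.1017
5. ⊥bis P3·P4 via (31.66,22.82): [(33.8249, 30.285) (0, 47.1975) (0, 0) (25.0421, 0)]  |A|=1177.4254
6. ⊥bis P3·P5 via (19.62,21.615): [(33.671, 29.7544) (33.8249, 30.285) (0, 47.1975) (0, 10.2497)]  |A|=632.312
7. ⊥bis P3·P6 via (33.335,26.01): [(33.6079, 29.7178) (33.6558, 30.3696) (0, 47.1975) (0, 10.2497)]  |A|=632.2409
8. ⊥bis P3·P7 via (26.825,32.225): [(29.2185, 27.1752) (25.8559, 34.2695) (0, 47.1975) (0, 10.2497)]  |A|=609.7608
9. ⊥bis P3·P8 via (23.225,29.29): [(24.6337, 24.5193) (21.0443, 36.6753) (0, 47.1975) (0, 10.2497)]  |A|=564.1045
10. ⊥bis P3·P9 via (35.3,15): [(24.6337, 24.5193) (21.0443, 36.6753) (0, 47.1975) (0, 10.2497)]  |A|=564.1045
11. canonical 4-gon: [(24.6337, 24.5193) (21.0443, 36.6753) (0, 47.1975) (0, 10.2497)]
12. shoelace: 564.1045

Area of P3's cell: 564.1045 (4 vertices)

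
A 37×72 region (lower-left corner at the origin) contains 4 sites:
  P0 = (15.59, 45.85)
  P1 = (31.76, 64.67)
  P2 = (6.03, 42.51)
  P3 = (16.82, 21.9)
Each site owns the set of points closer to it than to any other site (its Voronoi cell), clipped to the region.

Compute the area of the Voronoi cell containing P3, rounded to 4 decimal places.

1. box [0,37]×[0,72]: [(0, 0) (37, 0) (37, 72) (0, 72)]
2. ⊥bis P3·P0 via (16.205,33.875): [(0, 33.0428) (0, 0) (37, 0) (37, 34.943)]  |A|=1257.736
3. ⊥bis P3·P1 via (24.29,43.285): [(0, 33.0428) (0, 0) (37, 0) (37, 34.943)]  |A|=1257.736
4. ⊥bis P3·P2 via (11.425,32.205): [(14.4419, 33.7845) (0, 26.2236) (0, 0) (37, 0) (37, 34.943)]  |A|=1208.4954
5. canonical 5-gon: [(14.4419, 33.7845) (0, 26.2236) (0, 0) (37, 0) (37, 34.943)]
6. shoelace: 1208.4954

Area of P3's cell: 1208.4954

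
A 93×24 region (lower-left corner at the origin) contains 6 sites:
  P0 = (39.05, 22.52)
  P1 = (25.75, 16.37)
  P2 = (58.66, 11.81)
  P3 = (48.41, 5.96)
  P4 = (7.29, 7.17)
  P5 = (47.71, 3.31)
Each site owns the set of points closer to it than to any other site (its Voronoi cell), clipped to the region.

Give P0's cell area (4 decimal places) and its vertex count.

Area of P0's cell: 182.3078 (4 vertices)

1. box [0,93]×[0,24]: [(0, 0) (93, 0) (93, 24) (0, 24)]
2. ⊥bis P0·P1 via (32.4,19.445): [(41.3915, 0) (93, 0) (93, 24) (30.2937, 24)]  |A|=1371.7773
3. ⊥bis P0·P2 via (48.855,17.165): [(40.5153, 1.8949) (52.5879, 24) (30.2937, 24)]  |A|=246.4073
4. ⊥bis P0·P3 via (43.73,14.24): [(36.6557, 10.2415) (48.8327, 17.1241) (52.5879, 24) (30.2937, 24)]  |A|=182.3078
5. ⊥bis P0·P4 via (23.17,14.845): [(36.6557, 10.2415) (48.8327, 17.1241) (52.5879, 24) (30.2937, 24)]  |A|=182.3078
6. ⊥bis P0·P5 via (43.38,12.915): [(36.6557, 10.2415) (48.8327, 17.1241) (52.5879, 24) (30.2937, 24)]  |A|=182.3078
7. canonical 4-gon: [(36.6557, 10.2415) (48.8327, 17.1241) (52.5879, 24) (30.2937, 24)]
8. shoelace: 182.3078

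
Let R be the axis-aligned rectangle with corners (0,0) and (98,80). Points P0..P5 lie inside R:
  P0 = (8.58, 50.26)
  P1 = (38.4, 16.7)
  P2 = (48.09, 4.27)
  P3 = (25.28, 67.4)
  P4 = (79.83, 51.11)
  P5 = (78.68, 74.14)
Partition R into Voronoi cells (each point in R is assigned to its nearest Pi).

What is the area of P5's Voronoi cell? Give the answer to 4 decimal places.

1. box [0,98]×[0,80]: [(0, 0) (98, 0) (98, 80) (0, 80)]
2. ⊥bis P5·P0 via (43.63,62.2): [(64.8188, 0) (98, 0) (98, 80) (37.5663, 80)]  |A|=3744.5946
3. ⊥bis P5·P1 via (58.54,45.42): [(46.4606, 53.8907) (98, 17.7485) (98, 80) (37.5663, 80)]  |A|=2393.1413
4. ⊥bis P5·P2 via (63.385,39.205): [(46.4606, 53.8907) (74.0797, 34.5227) (98, 24.0501) (98, 80) (37.5663, 80)]  |A|=2317.7738
5. ⊥bis P5·P3 via (51.98,70.77): [(54.8533, 48.0053) (74.0797, 34.5227) (98, 24.0501) (98, 80) (50.815, 80)]  |A|=2022.4396
6. ⊥bis P5·P4 via (79.255,62.625): [(53.1724, 61.3226) (98, 63.561) (98, 80) (50.815, 80)]  |A|=809.1067
7. canonical 4-gon: [(53.1724, 61.3226) (98, 63.561) (98, 80) (50.815, 80)]
8. shoelace: 809.1067

Area of P5's cell: 809.1067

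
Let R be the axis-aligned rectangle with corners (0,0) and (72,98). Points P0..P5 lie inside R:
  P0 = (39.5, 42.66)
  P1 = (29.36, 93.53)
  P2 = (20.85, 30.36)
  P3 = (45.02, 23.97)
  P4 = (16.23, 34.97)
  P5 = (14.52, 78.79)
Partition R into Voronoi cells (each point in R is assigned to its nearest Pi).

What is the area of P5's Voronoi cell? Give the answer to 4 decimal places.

Area of P5's cell: 1082.9195

1. box [0,72]×[0,98]: [(0, 0) (72, 0) (72, 98) (0, 98)]
2. ⊥bis P5·P0 via (27.01,60.725): [(0, 42.0505) (72, 91.8307) (72, 98) (0, 98)]  |A|=2236.2757
3. ⊥bis P5·P1 via (21.94,86.16): [(0, 42.0505) (38.982, 69.0024) (10.1798, 98) (0, 98)]  |A|=1238.1072
4. ⊥bis P5·P2 via (17.685,54.575): [(0, 52.2635) (18.2151, 54.6443) (38.982, 69.0024) (10.1798, 98) (0, 98)]  |A|=1145.0917
5. ⊥bis P5·P3 via (29.77,51.38): [(0, 52.2635) (18.2151, 54.6443) (38.982, 69.0024) (10.1798, 98) (0, 98)]  |A|=1145.0917
6. ⊥bis P5·P4 via (15.375,56.88): [(0, 56.28) (21.8121, 57.1312) (38.982, 69.0024) (10.1798, 98) (0, 98)]  |A|=1082.9195
7. canonical 5-gon: [(0, 56.28) (21.8121, 57.1312) (38.982, 69.0024) (10.1798, 98) (0, 98)]
8. shoelace: 1082.9195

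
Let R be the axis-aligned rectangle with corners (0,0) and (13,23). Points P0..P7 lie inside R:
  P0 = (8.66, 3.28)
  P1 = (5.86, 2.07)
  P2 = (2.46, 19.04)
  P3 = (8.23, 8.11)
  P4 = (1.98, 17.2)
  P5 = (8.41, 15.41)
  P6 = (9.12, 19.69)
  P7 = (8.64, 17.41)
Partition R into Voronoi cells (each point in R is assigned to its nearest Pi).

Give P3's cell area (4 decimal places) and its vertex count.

1. box [0,13]×[0,23]: [(0, 0) (13, 0) (13, 23) (0, 23)]
2. ⊥bis P3·P0 via (8.445,5.695): [(0, 4.9432) (13, 6.1005) (13, 23) (0, 23)]  |A|=227.216
3. ⊥bis P3·P1 via (7.045,5.09): [(0, 7.8543) (6.0472, 5.4815) (13, 6.1005) (13, 23) (0, 23)]  |A|=218.4138
4. ⊥bis P3·P2 via (5.345,13.575): [(0, 10.7533) (0, 7.8543) (6.0472, 5.4815) (13, 6.1005) (13, 17.6161)]  |A|=103.8153
5. ⊥bis P3·P4 via (5.105,12.655): [(10.0736, 16.0712) (0, 9.145) (0, 7.8543) (6.0472, 5.4815) (13, 6.1005) (13, 17.6161)]  |A|=95.7142
6. ⊥bis P3·P5 via (8.32,11.76): [(3.9597, 11.8675) (0, 9.145) (0, 7.8543) (6.0472, 5.4815) (13, 6.1005) (13, 11.6446)]  |A|=67.2937
7. ⊥bis P3·P6 via (8.675,13.9): [(3.9597, 11.8675) (0, 9.145) (0, 7.8543) (6.0472, 5.4815) (13, 6.1005) (13, 11.6446)]  |A|=67.2937
8. ⊥bis P3·P7 via (8.435,12.76): [(3.9597, 11.8675) (0, 9.145) (0, 7.8543) (6.0472, 5.4815) (13, 6.1005) (13, 11.6446)]  |A|=67.2937
9. canonical 6-gon: [(3.9597, 11.8675) (0, 9.145) (0, 7.8543) (6.0472, 5.4815) (13, 6.1005) (13, 11.6446)]
10. shoelace: 67.2937

Area of P3's cell: 67.2937 (6 vertices)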